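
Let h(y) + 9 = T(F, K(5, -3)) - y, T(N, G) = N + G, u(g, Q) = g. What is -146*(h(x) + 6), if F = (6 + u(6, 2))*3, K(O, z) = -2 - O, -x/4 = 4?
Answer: -6132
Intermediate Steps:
x = -16 (x = -4*4 = -16)
F = 36 (F = (6 + 6)*3 = 12*3 = 36)
T(N, G) = G + N
h(y) = 20 - y (h(y) = -9 + (((-2 - 1*5) + 36) - y) = -9 + (((-2 - 5) + 36) - y) = -9 + ((-7 + 36) - y) = -9 + (29 - y) = 20 - y)
-146*(h(x) + 6) = -146*((20 - 1*(-16)) + 6) = -146*((20 + 16) + 6) = -146*(36 + 6) = -146*42 = -6132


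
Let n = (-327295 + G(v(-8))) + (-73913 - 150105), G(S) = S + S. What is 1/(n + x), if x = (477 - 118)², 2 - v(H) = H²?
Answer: -1/422556 ≈ -2.3665e-6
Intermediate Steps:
v(H) = 2 - H²
G(S) = 2*S
n = -551437 (n = (-327295 + 2*(2 - 1*(-8)²)) + (-73913 - 150105) = (-327295 + 2*(2 - 1*64)) - 224018 = (-327295 + 2*(2 - 64)) - 224018 = (-327295 + 2*(-62)) - 224018 = (-327295 - 124) - 224018 = -327419 - 224018 = -551437)
x = 128881 (x = 359² = 128881)
1/(n + x) = 1/(-551437 + 128881) = 1/(-422556) = -1/422556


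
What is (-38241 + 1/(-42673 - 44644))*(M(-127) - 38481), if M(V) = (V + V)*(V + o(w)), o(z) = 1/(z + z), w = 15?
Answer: 312111364209856/1309755 ≈ 2.3830e+8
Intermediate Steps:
o(z) = 1/(2*z)
M(V) = 2*V*(1/30 + V) (M(V) = (V + V)*(V + (½)/15) = (2*V)*(V + (½)*(1/15)) = (2*V)*(V + 1/30) = (2*V)*(1/30 + V) = 2*V*(1/30 + V))
(-38241 + 1/(-42673 - 44644))*(M(-127) - 38481) = (-38241 + 1/(-42673 - 44644))*((1/15)*(-127)*(1 + 30*(-127)) - 38481) = (-38241 + 1/(-87317))*((1/15)*(-127)*(1 - 3810) - 38481) = (-38241 - 1/87317)*((1/15)*(-127)*(-3809) - 38481) = -3339089398*(483743/15 - 38481)/87317 = -3339089398/87317*(-93472/15) = 312111364209856/1309755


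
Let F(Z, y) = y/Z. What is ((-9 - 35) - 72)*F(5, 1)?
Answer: -116/5 ≈ -23.200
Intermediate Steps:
((-9 - 35) - 72)*F(5, 1) = ((-9 - 35) - 72)*(1/5) = (-44 - 72)*(1*(⅕)) = -116*⅕ = -116/5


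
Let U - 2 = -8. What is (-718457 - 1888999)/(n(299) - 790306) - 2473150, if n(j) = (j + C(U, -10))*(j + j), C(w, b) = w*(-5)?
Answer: -366992549786/148391 ≈ -2.4731e+6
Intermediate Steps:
U = -6 (U = 2 - 8 = -6)
C(w, b) = -5*w
n(j) = 2*j*(30 + j) (n(j) = (j - 5*(-6))*(j + j) = (j + 30)*(2*j) = (30 + j)*(2*j) = 2*j*(30 + j))
(-718457 - 1888999)/(n(299) - 790306) - 2473150 = (-718457 - 1888999)/(2*299*(30 + 299) - 790306) - 2473150 = -2607456/(2*299*329 - 790306) - 2473150 = -2607456/(196742 - 790306) - 2473150 = -2607456/(-593564) - 2473150 = -2607456*(-1/593564) - 2473150 = 651864/148391 - 2473150 = -366992549786/148391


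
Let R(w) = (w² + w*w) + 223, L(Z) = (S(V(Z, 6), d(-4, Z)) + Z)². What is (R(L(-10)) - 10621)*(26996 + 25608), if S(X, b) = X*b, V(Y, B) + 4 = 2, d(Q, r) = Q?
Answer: -545293064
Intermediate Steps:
V(Y, B) = -2 (V(Y, B) = -4 + 2 = -2)
L(Z) = (8 + Z)² (L(Z) = (-2*(-4) + Z)² = (8 + Z)²)
R(w) = 223 + 2*w² (R(w) = (w² + w²) + 223 = 2*w² + 223 = 223 + 2*w²)
(R(L(-10)) - 10621)*(26996 + 25608) = ((223 + 2*((8 - 10)²)²) - 10621)*(26996 + 25608) = ((223 + 2*((-2)²)²) - 10621)*52604 = ((223 + 2*4²) - 10621)*52604 = ((223 + 2*16) - 10621)*52604 = ((223 + 32) - 10621)*52604 = (255 - 10621)*52604 = -10366*52604 = -545293064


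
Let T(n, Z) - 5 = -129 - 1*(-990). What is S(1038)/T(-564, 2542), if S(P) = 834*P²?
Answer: 449294148/433 ≈ 1.0376e+6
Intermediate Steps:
T(n, Z) = 866 (T(n, Z) = 5 + (-129 - 1*(-990)) = 5 + (-129 + 990) = 5 + 861 = 866)
S(1038)/T(-564, 2542) = (834*1038²)/866 = (834*1077444)*(1/866) = 898588296*(1/866) = 449294148/433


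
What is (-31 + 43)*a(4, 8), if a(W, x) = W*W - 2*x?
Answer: 0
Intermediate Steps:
a(W, x) = W² - 2*x
(-31 + 43)*a(4, 8) = (-31 + 43)*(4² - 2*8) = 12*(16 - 16) = 12*0 = 0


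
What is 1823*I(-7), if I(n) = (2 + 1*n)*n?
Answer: 63805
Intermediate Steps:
I(n) = n*(2 + n) (I(n) = (2 + n)*n = n*(2 + n))
1823*I(-7) = 1823*(-7*(2 - 7)) = 1823*(-7*(-5)) = 1823*35 = 63805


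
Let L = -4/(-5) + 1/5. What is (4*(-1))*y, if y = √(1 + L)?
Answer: -4*√2 ≈ -5.6569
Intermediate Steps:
L = 1 (L = -4*(-⅕) + 1*(⅕) = ⅘ + ⅕ = 1)
y = √2 (y = √(1 + 1) = √2 ≈ 1.4142)
(4*(-1))*y = (4*(-1))*√2 = -4*√2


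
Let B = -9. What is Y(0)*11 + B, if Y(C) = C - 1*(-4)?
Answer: 35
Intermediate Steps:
Y(C) = 4 + C (Y(C) = C + 4 = 4 + C)
Y(0)*11 + B = (4 + 0)*11 - 9 = 4*11 - 9 = 44 - 9 = 35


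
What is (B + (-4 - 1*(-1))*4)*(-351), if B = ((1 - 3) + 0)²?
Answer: 2808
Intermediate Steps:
B = 4 (B = (-2 + 0)² = (-2)² = 4)
(B + (-4 - 1*(-1))*4)*(-351) = (4 + (-4 - 1*(-1))*4)*(-351) = (4 + (-4 + 1)*4)*(-351) = (4 - 3*4)*(-351) = (4 - 12)*(-351) = -8*(-351) = 2808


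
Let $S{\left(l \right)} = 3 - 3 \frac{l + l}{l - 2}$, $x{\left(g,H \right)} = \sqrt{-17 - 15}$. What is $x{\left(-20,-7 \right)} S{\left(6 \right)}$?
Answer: $- 24 i \sqrt{2} \approx - 33.941 i$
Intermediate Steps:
$x{\left(g,H \right)} = 4 i \sqrt{2}$ ($x{\left(g,H \right)} = \sqrt{-32} = 4 i \sqrt{2}$)
$S{\left(l \right)} = 3 - \frac{6 l}{-2 + l}$ ($S{\left(l \right)} = 3 - 3 \frac{2 l}{-2 + l} = 3 - \frac{6 l}{-2 + l}$)
$x{\left(-20,-7 \right)} S{\left(6 \right)} = 4 i \sqrt{2} \frac{3 \left(-2 - 6\right)}{-2 + 6} = 4 i \sqrt{2} \frac{3 \left(-2 - 6\right)}{4} = 4 i \sqrt{2} \cdot 3 \cdot \frac{1}{4} \left(-8\right) = 4 i \sqrt{2} \left(-6\right) = - 24 i \sqrt{2}$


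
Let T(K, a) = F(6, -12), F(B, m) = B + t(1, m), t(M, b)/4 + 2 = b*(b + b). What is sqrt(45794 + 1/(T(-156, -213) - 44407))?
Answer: sqrt(85688269592649)/43257 ≈ 214.00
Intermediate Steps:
t(M, b) = -8 + 8*b**2 (t(M, b) = -8 + 4*(b*(b + b)) = -8 + 4*(b*(2*b)) = -8 + 4*(2*b**2) = -8 + 8*b**2)
F(B, m) = -8 + B + 8*m**2 (F(B, m) = B + (-8 + 8*m**2) = -8 + B + 8*m**2)
T(K, a) = 1150 (T(K, a) = -8 + 6 + 8*(-12)**2 = -8 + 6 + 8*144 = -8 + 6 + 1152 = 1150)
sqrt(45794 + 1/(T(-156, -213) - 44407)) = sqrt(45794 + 1/(1150 - 44407)) = sqrt(45794 + 1/(-43257)) = sqrt(45794 - 1/43257) = sqrt(1980911057/43257) = sqrt(85688269592649)/43257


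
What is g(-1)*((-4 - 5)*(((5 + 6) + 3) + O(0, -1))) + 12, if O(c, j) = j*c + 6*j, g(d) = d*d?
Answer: -60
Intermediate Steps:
g(d) = d²
O(c, j) = 6*j + c*j (O(c, j) = c*j + 6*j = 6*j + c*j)
g(-1)*((-4 - 5)*(((5 + 6) + 3) + O(0, -1))) + 12 = (-1)²*((-4 - 5)*(((5 + 6) + 3) - (6 + 0))) + 12 = 1*(-9*((11 + 3) - 1*6)) + 12 = 1*(-9*(14 - 6)) + 12 = 1*(-9*8) + 12 = 1*(-72) + 12 = -72 + 12 = -60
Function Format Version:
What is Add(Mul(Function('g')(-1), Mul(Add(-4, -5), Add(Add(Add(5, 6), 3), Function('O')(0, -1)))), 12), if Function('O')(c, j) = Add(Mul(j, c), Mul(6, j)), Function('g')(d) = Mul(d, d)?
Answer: -60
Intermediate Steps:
Function('g')(d) = Pow(d, 2)
Function('O')(c, j) = Add(Mul(6, j), Mul(c, j)) (Function('O')(c, j) = Add(Mul(c, j), Mul(6, j)) = Add(Mul(6, j), Mul(c, j)))
Add(Mul(Function('g')(-1), Mul(Add(-4, -5), Add(Add(Add(5, 6), 3), Function('O')(0, -1)))), 12) = Add(Mul(Pow(-1, 2), Mul(Add(-4, -5), Add(Add(Add(5, 6), 3), Mul(-1, Add(6, 0))))), 12) = Add(Mul(1, Mul(-9, Add(Add(11, 3), Mul(-1, 6)))), 12) = Add(Mul(1, Mul(-9, Add(14, -6))), 12) = Add(Mul(1, Mul(-9, 8)), 12) = Add(Mul(1, -72), 12) = Add(-72, 12) = -60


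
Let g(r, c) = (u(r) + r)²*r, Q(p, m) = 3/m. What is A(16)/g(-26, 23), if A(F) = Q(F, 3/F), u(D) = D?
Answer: -1/4394 ≈ -0.00022758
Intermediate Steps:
A(F) = F (A(F) = 3/((3/F)) = 3*(F/3) = F)
g(r, c) = 4*r³ (g(r, c) = (r + r)²*r = (2*r)²*r = (4*r²)*r = 4*r³)
A(16)/g(-26, 23) = 16/((4*(-26)³)) = 16/((4*(-17576))) = 16/(-70304) = 16*(-1/70304) = -1/4394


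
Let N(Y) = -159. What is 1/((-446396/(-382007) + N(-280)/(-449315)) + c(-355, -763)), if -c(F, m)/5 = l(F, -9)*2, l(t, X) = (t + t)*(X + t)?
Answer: -171641475205/443590027886644147 ≈ -3.8694e-7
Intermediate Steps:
l(t, X) = 2*t*(X + t) (l(t, X) = (2*t)*(X + t) = 2*t*(X + t))
c(F, m) = -20*F*(-9 + F) (c(F, m) = -5*2*F*(-9 + F)*2 = -20*F*(-9 + F))
1/((-446396/(-382007) + N(-280)/(-449315)) + c(-355, -763)) = 1/((-446396/(-382007) - 159/(-449315)) + 20*(-355)*(9 - 1*(-355))) = 1/((-446396*(-1/382007) - 159*(-1/449315)) + 20*(-355)*(9 + 355)) = 1/((446396/382007 + 159/449315) + 20*(-355)*364) = 1/(200633157853/171641475205 - 2584400) = 1/(-443590027886644147/171641475205) = -171641475205/443590027886644147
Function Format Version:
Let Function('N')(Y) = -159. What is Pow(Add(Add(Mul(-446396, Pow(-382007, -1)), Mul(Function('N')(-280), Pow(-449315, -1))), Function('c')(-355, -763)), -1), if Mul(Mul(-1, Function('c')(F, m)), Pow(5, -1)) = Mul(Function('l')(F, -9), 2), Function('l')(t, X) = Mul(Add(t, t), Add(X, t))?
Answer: Rational(-171641475205, 443590027886644147) ≈ -3.8694e-7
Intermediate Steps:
Function('l')(t, X) = Mul(2, t, Add(X, t)) (Function('l')(t, X) = Mul(Mul(2, t), Add(X, t)) = Mul(2, t, Add(X, t)))
Function('c')(F, m) = Mul(-20, F, Add(-9, F)) (Function('c')(F, m) = Mul(-5, Mul(Mul(2, F, Add(-9, F)), 2)) = Mul(-5, Mul(4, F, Add(-9, F))) = Mul(-20, F, Add(-9, F)))
Pow(Add(Add(Mul(-446396, Pow(-382007, -1)), Mul(Function('N')(-280), Pow(-449315, -1))), Function('c')(-355, -763)), -1) = Pow(Add(Add(Mul(-446396, Pow(-382007, -1)), Mul(-159, Pow(-449315, -1))), Mul(20, -355, Add(9, Mul(-1, -355)))), -1) = Pow(Add(Add(Mul(-446396, Rational(-1, 382007)), Mul(-159, Rational(-1, 449315))), Mul(20, -355, Add(9, 355))), -1) = Pow(Add(Add(Rational(446396, 382007), Rational(159, 449315)), Mul(20, -355, 364)), -1) = Pow(Add(Rational(200633157853, 171641475205), -2584400), -1) = Pow(Rational(-443590027886644147, 171641475205), -1) = Rational(-171641475205, 443590027886644147)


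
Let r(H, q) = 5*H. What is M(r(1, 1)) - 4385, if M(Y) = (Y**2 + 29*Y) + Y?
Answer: -4210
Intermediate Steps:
M(Y) = Y**2 + 30*Y
M(r(1, 1)) - 4385 = (5*1)*(30 + 5*1) - 4385 = 5*(30 + 5) - 4385 = 5*35 - 4385 = 175 - 4385 = -4210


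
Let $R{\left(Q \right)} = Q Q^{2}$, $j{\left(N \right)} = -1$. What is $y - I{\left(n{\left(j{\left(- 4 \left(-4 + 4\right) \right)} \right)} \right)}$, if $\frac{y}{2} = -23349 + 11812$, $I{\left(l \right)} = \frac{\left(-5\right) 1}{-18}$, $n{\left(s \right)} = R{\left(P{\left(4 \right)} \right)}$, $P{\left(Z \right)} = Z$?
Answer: $- \frac{415337}{18} \approx -23074.0$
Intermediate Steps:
$R{\left(Q \right)} = Q^{3}$
$n{\left(s \right)} = 64$ ($n{\left(s \right)} = 4^{3} = 64$)
$I{\left(l \right)} = \frac{5}{18}$ ($I{\left(l \right)} = \left(-5\right) \left(- \frac{1}{18}\right) = \frac{5}{18}$)
$y = -23074$ ($y = 2 \left(-23349 + 11812\right) = 2 \left(-11537\right) = -23074$)
$y - I{\left(n{\left(j{\left(- 4 \left(-4 + 4\right) \right)} \right)} \right)} = -23074 - \frac{5}{18} = - \frac{415337}{18}$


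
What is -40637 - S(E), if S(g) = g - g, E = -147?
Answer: -40637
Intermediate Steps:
S(g) = 0
-40637 - S(E) = -40637 - 1*0 = -40637 + 0 = -40637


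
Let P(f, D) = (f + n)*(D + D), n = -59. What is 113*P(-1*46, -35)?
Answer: 830550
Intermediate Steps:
P(f, D) = 2*D*(-59 + f) (P(f, D) = (f - 59)*(D + D) = (-59 + f)*(2*D) = 2*D*(-59 + f))
113*P(-1*46, -35) = 113*(2*(-35)*(-59 - 1*46)) = 113*(2*(-35)*(-59 - 46)) = 113*(2*(-35)*(-105)) = 113*7350 = 830550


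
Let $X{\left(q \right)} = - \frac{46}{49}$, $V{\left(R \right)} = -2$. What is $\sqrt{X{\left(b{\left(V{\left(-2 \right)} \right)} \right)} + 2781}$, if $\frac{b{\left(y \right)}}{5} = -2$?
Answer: $\frac{\sqrt{136223}}{7} \approx 52.726$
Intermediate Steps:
$b{\left(y \right)} = -10$ ($b{\left(y \right)} = 5 \left(-2\right) = -10$)
$X{\left(q \right)} = - \frac{46}{49}$ ($X{\left(q \right)} = \left(-46\right) \frac{1}{49} = - \frac{46}{49}$)
$\sqrt{X{\left(b{\left(V{\left(-2 \right)} \right)} \right)} + 2781} = \sqrt{- \frac{46}{49} + 2781} = \sqrt{\frac{136223}{49}} = \frac{\sqrt{136223}}{7}$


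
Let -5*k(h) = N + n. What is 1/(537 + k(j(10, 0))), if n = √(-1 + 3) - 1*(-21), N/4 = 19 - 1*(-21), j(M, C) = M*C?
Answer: 6260/3135007 + 5*√2/6270014 ≈ 0.0019979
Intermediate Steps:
j(M, C) = C*M
N = 160 (N = 4*(19 - 1*(-21)) = 4*(19 + 21) = 4*40 = 160)
n = 21 + √2 (n = √2 + 21 = 21 + √2 ≈ 22.414)
k(h) = -181/5 - √2/5 (k(h) = -(160 + (21 + √2))/5 = -(181 + √2)/5 = -181/5 - √2/5)
1/(537 + k(j(10, 0))) = 1/(537 + (-181/5 - √2/5)) = 1/(2504/5 - √2/5)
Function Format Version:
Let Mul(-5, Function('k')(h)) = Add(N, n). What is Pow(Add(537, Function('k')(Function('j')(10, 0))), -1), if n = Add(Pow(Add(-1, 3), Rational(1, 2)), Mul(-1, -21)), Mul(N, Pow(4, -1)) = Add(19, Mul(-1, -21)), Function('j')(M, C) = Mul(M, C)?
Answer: Add(Rational(6260, 3135007), Mul(Rational(5, 6270014), Pow(2, Rational(1, 2)))) ≈ 0.0019979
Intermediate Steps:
Function('j')(M, C) = Mul(C, M)
N = 160 (N = Mul(4, Add(19, Mul(-1, -21))) = Mul(4, Add(19, 21)) = Mul(4, 40) = 160)
n = Add(21, Pow(2, Rational(1, 2))) (n = Add(Pow(2, Rational(1, 2)), 21) = Add(21, Pow(2, Rational(1, 2))) ≈ 22.414)
Function('k')(h) = Add(Rational(-181, 5), Mul(Rational(-1, 5), Pow(2, Rational(1, 2)))) (Function('k')(h) = Mul(Rational(-1, 5), Add(160, Add(21, Pow(2, Rational(1, 2))))) = Mul(Rational(-1, 5), Add(181, Pow(2, Rational(1, 2)))) = Add(Rational(-181, 5), Mul(Rational(-1, 5), Pow(2, Rational(1, 2)))))
Pow(Add(537, Function('k')(Function('j')(10, 0))), -1) = Pow(Add(537, Add(Rational(-181, 5), Mul(Rational(-1, 5), Pow(2, Rational(1, 2))))), -1) = Pow(Add(Rational(2504, 5), Mul(Rational(-1, 5), Pow(2, Rational(1, 2)))), -1)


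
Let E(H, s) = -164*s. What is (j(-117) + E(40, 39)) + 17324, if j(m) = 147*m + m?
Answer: -6388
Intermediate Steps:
j(m) = 148*m
(j(-117) + E(40, 39)) + 17324 = (148*(-117) - 164*39) + 17324 = (-17316 - 6396) + 17324 = -23712 + 17324 = -6388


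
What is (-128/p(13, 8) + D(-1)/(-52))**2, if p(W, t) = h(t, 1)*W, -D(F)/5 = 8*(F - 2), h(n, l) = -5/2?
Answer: 11236/4225 ≈ 2.6594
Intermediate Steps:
h(n, l) = -5/2 (h(n, l) = -5*1/2 = -5/2)
D(F) = 80 - 40*F (D(F) = -40*(F - 2) = -40*(-2 + F) = -5*(-16 + 8*F) = 80 - 40*F)
p(W, t) = -5*W/2
(-128/p(13, 8) + D(-1)/(-52))**2 = (-128/((-5/2*13)) + (80 - 40*(-1))/(-52))**2 = (-128/(-65/2) + (80 + 40)*(-1/52))**2 = (-128*(-2/65) + 120*(-1/52))**2 = (256/65 - 30/13)**2 = (106/65)**2 = 11236/4225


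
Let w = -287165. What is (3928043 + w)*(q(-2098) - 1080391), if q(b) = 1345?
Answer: -3928674842388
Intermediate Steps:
(3928043 + w)*(q(-2098) - 1080391) = (3928043 - 287165)*(1345 - 1080391) = 3640878*(-1079046) = -3928674842388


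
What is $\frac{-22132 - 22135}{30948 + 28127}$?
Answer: $- \frac{44267}{59075} \approx -0.74934$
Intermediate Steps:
$\frac{-22132 - 22135}{30948 + 28127} = - \frac{44267}{59075}$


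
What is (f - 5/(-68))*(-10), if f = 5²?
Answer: -8525/34 ≈ -250.74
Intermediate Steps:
f = 25
(f - 5/(-68))*(-10) = (25 - 5/(-68))*(-10) = (25 - 5*(-1/68))*(-10) = (25 + 5/68)*(-10) = (1705/68)*(-10) = -8525/34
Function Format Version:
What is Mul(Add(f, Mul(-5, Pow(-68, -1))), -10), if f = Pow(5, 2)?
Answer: Rational(-8525, 34) ≈ -250.74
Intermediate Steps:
f = 25
Mul(Add(f, Mul(-5, Pow(-68, -1))), -10) = Mul(Add(25, Mul(-5, Pow(-68, -1))), -10) = Mul(Add(25, Mul(-5, Rational(-1, 68))), -10) = Mul(Add(25, Rational(5, 68)), -10) = Mul(Rational(1705, 68), -10) = Rational(-8525, 34)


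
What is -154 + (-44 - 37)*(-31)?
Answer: 2357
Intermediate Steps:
-154 + (-44 - 37)*(-31) = -154 - 81*(-31) = -154 + 2511 = 2357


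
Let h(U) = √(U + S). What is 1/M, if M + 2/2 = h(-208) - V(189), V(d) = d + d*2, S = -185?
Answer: -568/323017 - I*√393/323017 ≈ -0.0017584 - 6.1372e-5*I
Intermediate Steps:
h(U) = √(-185 + U) (h(U) = √(U - 185) = √(-185 + U))
V(d) = 3*d (V(d) = d + 2*d = 3*d)
M = -568 + I*√393 (M = -1 + (√(-185 - 208) - 3*189) = -1 + (√(-393) - 1*567) = -1 + (I*√393 - 567) = -1 + (-567 + I*√393) = -568 + I*√393 ≈ -568.0 + 19.824*I)
1/M = 1/(-568 + I*√393)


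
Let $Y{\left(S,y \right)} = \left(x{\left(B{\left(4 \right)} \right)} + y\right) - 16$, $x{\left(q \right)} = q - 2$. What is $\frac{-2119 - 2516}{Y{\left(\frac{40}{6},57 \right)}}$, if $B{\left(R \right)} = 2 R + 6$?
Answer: $- \frac{4635}{53} \approx -87.453$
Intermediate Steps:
$B{\left(R \right)} = 6 + 2 R$
$x{\left(q \right)} = -2 + q$
$Y{\left(S,y \right)} = -4 + y$ ($Y{\left(S,y \right)} = \left(\left(-2 + \left(6 + 2 \cdot 4\right)\right) + y\right) - 16 = \left(\left(-2 + \left(6 + 8\right)\right) + y\right) - 16 = \left(\left(-2 + 14\right) + y\right) - 16 = \left(12 + y\right) - 16 = -4 + y$)
$\frac{-2119 - 2516}{Y{\left(\frac{40}{6},57 \right)}} = \frac{-2119 - 2516}{-4 + 57} = - \frac{4635}{53}$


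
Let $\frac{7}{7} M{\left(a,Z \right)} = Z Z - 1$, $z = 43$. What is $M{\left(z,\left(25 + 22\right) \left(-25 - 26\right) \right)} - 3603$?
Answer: $5742005$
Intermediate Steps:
$M{\left(a,Z \right)} = -1 + Z^{2}$ ($M{\left(a,Z \right)} = Z Z - 1 = Z^{2} - 1 = -1 + Z^{2}$)
$M{\left(z,\left(25 + 22\right) \left(-25 - 26\right) \right)} - 3603 = \left(-1 + \left(\left(25 + 22\right) \left(-25 - 26\right)\right)^{2}\right) - 3603 = \left(-1 + \left(47 \left(-51\right)\right)^{2}\right) - 3603 = \left(-1 + \left(-2397\right)^{2}\right) - 3603 = \left(-1 + 5745609\right) - 3603 = 5745608 - 3603 = 5742005$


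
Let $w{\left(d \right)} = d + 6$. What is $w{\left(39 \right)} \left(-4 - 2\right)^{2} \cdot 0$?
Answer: $0$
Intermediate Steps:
$w{\left(d \right)} = 6 + d$
$w{\left(39 \right)} \left(-4 - 2\right)^{2} \cdot 0 = \left(6 + 39\right) \left(-4 - 2\right)^{2} \cdot 0 = 45 \left(-6\right)^{2} \cdot 0 = 45 \cdot 36 \cdot 0 = 45 \cdot 0 = 0$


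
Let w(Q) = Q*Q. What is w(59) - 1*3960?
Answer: -479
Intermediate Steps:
w(Q) = Q²
w(59) - 1*3960 = 59² - 1*3960 = 3481 - 3960 = -479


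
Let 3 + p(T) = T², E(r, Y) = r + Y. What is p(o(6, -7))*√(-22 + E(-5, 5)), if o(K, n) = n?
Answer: 46*I*√22 ≈ 215.76*I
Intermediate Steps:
E(r, Y) = Y + r
p(T) = -3 + T²
p(o(6, -7))*√(-22 + E(-5, 5)) = (-3 + (-7)²)*√(-22 + (5 - 5)) = (-3 + 49)*√(-22 + 0) = 46*√(-22) = 46*(I*√22) = 46*I*√22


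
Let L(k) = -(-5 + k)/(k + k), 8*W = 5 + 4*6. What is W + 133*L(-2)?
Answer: -1833/8 ≈ -229.13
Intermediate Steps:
W = 29/8 (W = (5 + 4*6)/8 = (5 + 24)/8 = (⅛)*29 = 29/8 ≈ 3.6250)
L(k) = -(-5 + k)/(2*k)
W + 133*L(-2) = 29/8 + 133*((½)*(5 - 1*(-2))/(-2)) = 29/8 + 133*((½)*(-½)*(5 + 2)) = 29/8 + 133*((½)*(-½)*7) = 29/8 + 133*(-7/4) = 29/8 - 931/4 = -1833/8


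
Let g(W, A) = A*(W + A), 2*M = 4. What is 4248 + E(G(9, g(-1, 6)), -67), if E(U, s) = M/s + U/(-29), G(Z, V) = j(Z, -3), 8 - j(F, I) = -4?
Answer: 8253002/1943 ≈ 4247.6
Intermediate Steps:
M = 2 (M = (½)*4 = 2)
j(F, I) = 12 (j(F, I) = 8 - 1*(-4) = 8 + 4 = 12)
g(W, A) = A*(A + W)
G(Z, V) = 12
E(U, s) = 2/s - U/29 (E(U, s) = 2/s + U/(-29) = 2/s + U*(-1/29) = 2/s - U/29)
4248 + E(G(9, g(-1, 6)), -67) = 4248 + (2/(-67) - 1/29*12) = 4248 + (2*(-1/67) - 12/29) = 4248 + (-2/67 - 12/29) = 4248 - 862/1943 = 8253002/1943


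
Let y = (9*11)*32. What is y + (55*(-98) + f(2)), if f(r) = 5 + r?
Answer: -2215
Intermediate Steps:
y = 3168 (y = 99*32 = 3168)
y + (55*(-98) + f(2)) = 3168 + (55*(-98) + (5 + 2)) = 3168 + (-5390 + 7) = 3168 - 5383 = -2215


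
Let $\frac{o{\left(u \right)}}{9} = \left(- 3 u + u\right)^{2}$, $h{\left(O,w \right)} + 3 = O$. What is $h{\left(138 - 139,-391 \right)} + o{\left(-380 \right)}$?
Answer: $5198396$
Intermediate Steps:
$h{\left(O,w \right)} = -3 + O$
$o{\left(u \right)} = 36 u^{2}$ ($o{\left(u \right)} = 9 \left(- 3 u + u\right)^{2} = 9 \left(- 2 u\right)^{2} = 9 \cdot 4 u^{2} = 36 u^{2}$)
$h{\left(138 - 139,-391 \right)} + o{\left(-380 \right)} = \left(-3 + \left(138 - 139\right)\right) + 36 \left(-380\right)^{2} = \left(-3 + \left(138 - 139\right)\right) + 36 \cdot 144400 = \left(-3 - 1\right) + 5198400 = -4 + 5198400 = 5198396$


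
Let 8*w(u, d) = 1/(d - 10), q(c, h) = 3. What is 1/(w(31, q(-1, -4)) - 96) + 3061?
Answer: 16458941/5377 ≈ 3061.0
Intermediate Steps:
w(u, d) = 1/(8*(-10 + d)) (w(u, d) = 1/(8*(d - 10)) = 1/(8*(-10 + d)))
1/(w(31, q(-1, -4)) - 96) + 3061 = 1/(1/(8*(-10 + 3)) - 96) + 3061 = 1/((⅛)/(-7) - 96) + 3061 = 1/((⅛)*(-⅐) - 96) + 3061 = 1/(-1/56 - 96) + 3061 = 1/(-5377/56) + 3061 = -56/5377 + 3061 = 16458941/5377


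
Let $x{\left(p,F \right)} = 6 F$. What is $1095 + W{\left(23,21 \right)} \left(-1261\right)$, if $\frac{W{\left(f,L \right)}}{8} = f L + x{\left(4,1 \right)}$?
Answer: $-4931937$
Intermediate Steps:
$W{\left(f,L \right)} = 48 + 8 L f$ ($W{\left(f,L \right)} = 8 \left(f L + 6 \cdot 1\right) = 8 \left(L f + 6\right) = 8 \left(6 + L f\right) = 48 + 8 L f$)
$1095 + W{\left(23,21 \right)} \left(-1261\right) = 1095 + \left(48 + 8 \cdot 21 \cdot 23\right) \left(-1261\right) = 1095 + \left(48 + 3864\right) \left(-1261\right) = 1095 + 3912 \left(-1261\right) = 1095 - 4933032 = -4931937$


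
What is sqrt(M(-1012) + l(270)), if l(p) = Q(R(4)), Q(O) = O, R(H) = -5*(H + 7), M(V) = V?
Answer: I*sqrt(1067) ≈ 32.665*I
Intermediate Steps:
R(H) = -35 - 5*H (R(H) = -5*(7 + H) = -35 - 5*H)
l(p) = -55 (l(p) = -35 - 5*4 = -35 - 20 = -55)
sqrt(M(-1012) + l(270)) = sqrt(-1012 - 55) = sqrt(-1067) = I*sqrt(1067)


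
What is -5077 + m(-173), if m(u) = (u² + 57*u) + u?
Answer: 14818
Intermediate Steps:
m(u) = u² + 58*u
-5077 + m(-173) = -5077 - 173*(58 - 173) = -5077 - 173*(-115) = -5077 + 19895 = 14818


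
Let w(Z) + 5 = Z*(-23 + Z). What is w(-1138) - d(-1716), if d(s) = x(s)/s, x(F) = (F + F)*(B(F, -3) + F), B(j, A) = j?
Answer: 1328077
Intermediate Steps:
x(F) = 4*F² (x(F) = (F + F)*(F + F) = (2*F)*(2*F) = 4*F²)
w(Z) = -5 + Z*(-23 + Z)
d(s) = 4*s (d(s) = (4*s²)/s = 4*s)
w(-1138) - d(-1716) = (-5 + (-1138)² - 23*(-1138)) - 4*(-1716) = (-5 + 1295044 + 26174) - 1*(-6864) = 1321213 + 6864 = 1328077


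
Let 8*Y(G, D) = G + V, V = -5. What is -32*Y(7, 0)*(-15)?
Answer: 120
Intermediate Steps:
Y(G, D) = -5/8 + G/8 (Y(G, D) = (G - 5)/8 = (-5 + G)/8 = -5/8 + G/8)
-32*Y(7, 0)*(-15) = -32*(-5/8 + (⅛)*7)*(-15) = -32*(-5/8 + 7/8)*(-15) = -32*¼*(-15) = -8*(-15) = 120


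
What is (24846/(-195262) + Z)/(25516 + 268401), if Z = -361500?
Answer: -35293618923/28695410627 ≈ -1.2299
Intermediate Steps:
(24846/(-195262) + Z)/(25516 + 268401) = (24846/(-195262) - 361500)/(25516 + 268401) = (24846*(-1/195262) - 361500)/293917 = (-12423/97631 - 361500)*(1/293917) = -35293618923/97631*1/293917 = -35293618923/28695410627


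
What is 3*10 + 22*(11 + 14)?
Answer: 580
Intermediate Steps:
3*10 + 22*(11 + 14) = 30 + 22*25 = 30 + 550 = 580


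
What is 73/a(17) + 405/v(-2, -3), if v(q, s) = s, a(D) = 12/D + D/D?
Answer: -2674/29 ≈ -92.207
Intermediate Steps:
a(D) = 1 + 12/D (a(D) = 12/D + 1 = 1 + 12/D)
73/a(17) + 405/v(-2, -3) = 73/(((12 + 17)/17)) + 405/(-3) = 73/(((1/17)*29)) + 405*(-⅓) = 73/(29/17) - 135 = 73*(17/29) - 135 = 1241/29 - 135 = -2674/29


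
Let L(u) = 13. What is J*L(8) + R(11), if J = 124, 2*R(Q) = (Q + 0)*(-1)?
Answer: 3213/2 ≈ 1606.5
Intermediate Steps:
R(Q) = -Q/2 (R(Q) = ((Q + 0)*(-1))/2 = (Q*(-1))/2 = (-Q)/2 = -Q/2)
J*L(8) + R(11) = 124*13 - ½*11 = 1612 - 11/2 = 3213/2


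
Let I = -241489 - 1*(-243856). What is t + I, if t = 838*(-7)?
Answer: -3499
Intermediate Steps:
I = 2367 (I = -241489 + 243856 = 2367)
t = -5866
t + I = -5866 + 2367 = -3499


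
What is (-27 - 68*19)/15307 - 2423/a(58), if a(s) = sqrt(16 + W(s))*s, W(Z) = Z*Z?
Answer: -1319/15307 - 2423*sqrt(5)/7540 ≈ -0.80474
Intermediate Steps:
W(Z) = Z**2
a(s) = s*sqrt(16 + s**2) (a(s) = sqrt(16 + s**2)*s = s*sqrt(16 + s**2))
(-27 - 68*19)/15307 - 2423/a(58) = (-27 - 68*19)/15307 - 2423*1/(58*sqrt(16 + 58**2)) = (-27 - 1292)*(1/15307) - 2423*1/(58*sqrt(16 + 3364)) = -1319*1/15307 - 2423*sqrt(5)/7540 = -1319/15307 - 2423*sqrt(5)/7540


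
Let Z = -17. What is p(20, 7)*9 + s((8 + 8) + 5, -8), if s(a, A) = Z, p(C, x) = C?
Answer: 163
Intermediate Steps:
s(a, A) = -17
p(20, 7)*9 + s((8 + 8) + 5, -8) = 20*9 - 17 = 180 - 17 = 163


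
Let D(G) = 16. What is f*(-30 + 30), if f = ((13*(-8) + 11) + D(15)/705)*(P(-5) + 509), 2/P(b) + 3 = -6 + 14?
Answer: 0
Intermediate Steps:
P(b) = 2/5 (P(b) = 2/(-3 + (-6 + 14)) = 2/(-3 + 8) = 2/5)
f = -55651101/1175 (f = ((13*(-8) + 11) + 16/705)*(2/5 + 509) = ((-104 + 11) + 16*(1/705))*(2547/5) = (-93 + 16/705)*(2547/5) = -65549/705*2547/5 = -55651101/1175 ≈ -47363.)
f*(-30 + 30) = -55651101*(-30 + 30)/1175 = -55651101/1175*0 = 0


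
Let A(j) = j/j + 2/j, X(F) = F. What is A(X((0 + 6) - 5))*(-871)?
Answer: -2613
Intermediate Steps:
A(j) = 1 + 2/j
A(X((0 + 6) - 5))*(-871) = ((2 + ((0 + 6) - 5))/((0 + 6) - 5))*(-871) = ((2 + (6 - 5))/(6 - 5))*(-871) = ((2 + 1)/1)*(-871) = (1*3)*(-871) = 3*(-871) = -2613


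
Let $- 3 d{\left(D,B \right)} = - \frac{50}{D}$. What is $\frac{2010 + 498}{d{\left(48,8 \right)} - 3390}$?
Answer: $- \frac{9504}{12845} \approx -0.7399$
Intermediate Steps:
$d{\left(D,B \right)} = \frac{50}{3 D}$ ($d{\left(D,B \right)} = - \frac{\left(-50\right) \frac{1}{D}}{3} = \frac{50}{3 D}$)
$\frac{2010 + 498}{d{\left(48,8 \right)} - 3390} = \frac{2010 + 498}{\frac{50}{3 \cdot 48} - 3390} = \frac{2508}{\frac{50}{3} \cdot \frac{1}{48} - 3390} = \frac{2508}{\frac{25}{72} - 3390} = \frac{2508}{- \frac{244055}{72}} = 2508 \left(- \frac{72}{244055}\right) = - \frac{9504}{12845}$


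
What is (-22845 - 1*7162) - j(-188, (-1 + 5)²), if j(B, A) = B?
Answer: -29819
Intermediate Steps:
(-22845 - 1*7162) - j(-188, (-1 + 5)²) = (-22845 - 1*7162) - 1*(-188) = (-22845 - 7162) + 188 = -30007 + 188 = -29819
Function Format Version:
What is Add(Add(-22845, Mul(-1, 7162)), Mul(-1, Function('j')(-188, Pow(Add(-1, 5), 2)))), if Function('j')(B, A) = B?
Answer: -29819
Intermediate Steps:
Add(Add(-22845, Mul(-1, 7162)), Mul(-1, Function('j')(-188, Pow(Add(-1, 5), 2)))) = Add(Add(-22845, Mul(-1, 7162)), Mul(-1, -188)) = Add(Add(-22845, -7162), 188) = Add(-30007, 188) = -29819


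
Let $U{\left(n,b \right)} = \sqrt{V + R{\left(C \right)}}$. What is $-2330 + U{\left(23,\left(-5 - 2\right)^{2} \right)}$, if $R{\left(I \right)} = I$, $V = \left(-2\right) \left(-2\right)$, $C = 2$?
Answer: $-2330 + \sqrt{6} \approx -2327.6$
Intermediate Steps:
$V = 4$
$U{\left(n,b \right)} = \sqrt{6}$ ($U{\left(n,b \right)} = \sqrt{4 + 2} = \sqrt{6}$)
$-2330 + U{\left(23,\left(-5 - 2\right)^{2} \right)} = -2330 + \sqrt{6}$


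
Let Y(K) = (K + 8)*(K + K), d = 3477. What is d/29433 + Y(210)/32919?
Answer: 312149427/107656103 ≈ 2.8995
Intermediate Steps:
Y(K) = 2*K*(8 + K) (Y(K) = (8 + K)*(2*K) = 2*K*(8 + K))
d/29433 + Y(210)/32919 = 3477/29433 + (2*210*(8 + 210))/32919 = 3477*(1/29433) + (2*210*218)*(1/32919) = 1159/9811 + 91560*(1/32919) = 1159/9811 + 30520/10973 = 312149427/107656103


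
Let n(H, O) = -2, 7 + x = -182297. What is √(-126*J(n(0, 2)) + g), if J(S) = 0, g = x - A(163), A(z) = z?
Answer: I*√182467 ≈ 427.16*I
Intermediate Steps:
x = -182304 (x = -7 - 182297 = -182304)
g = -182467 (g = -182304 - 1*163 = -182304 - 163 = -182467)
√(-126*J(n(0, 2)) + g) = √(-126*0 - 182467) = √(0 - 182467) = √(-182467) = I*√182467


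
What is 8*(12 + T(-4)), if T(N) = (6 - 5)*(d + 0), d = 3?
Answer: 120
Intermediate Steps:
T(N) = 3 (T(N) = (6 - 5)*(3 + 0) = 1*3 = 3)
8*(12 + T(-4)) = 8*(12 + 3) = 8*15 = 120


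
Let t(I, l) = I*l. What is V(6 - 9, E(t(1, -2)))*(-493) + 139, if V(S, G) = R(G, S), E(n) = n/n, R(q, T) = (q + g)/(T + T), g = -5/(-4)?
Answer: 2591/8 ≈ 323.88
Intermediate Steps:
g = 5/4 (g = -5*(-¼) = 5/4 ≈ 1.2500)
R(q, T) = (5/4 + q)/(2*T) (R(q, T) = (q + 5/4)/(T + T) = (5/4 + q)/((2*T)) = (5/4 + q)*(1/(2*T)) = (5/4 + q)/(2*T))
E(n) = 1
V(S, G) = (5 + 4*G)/(8*S)
V(6 - 9, E(t(1, -2)))*(-493) + 139 = ((5 + 4*1)/(8*(6 - 9)))*(-493) + 139 = ((⅛)*(5 + 4)/(-3))*(-493) + 139 = ((⅛)*(-⅓)*9)*(-493) + 139 = -3/8*(-493) + 139 = 1479/8 + 139 = 2591/8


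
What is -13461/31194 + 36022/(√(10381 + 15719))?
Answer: -4487/10398 + 18011*√29/435 ≈ 222.54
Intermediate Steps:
-13461/31194 + 36022/(√(10381 + 15719)) = -13461*1/31194 + 36022/(√26100) = -4487/10398 + 36022/((30*√29)) = -4487/10398 + 36022*(√29/870) = -4487/10398 + 18011*√29/435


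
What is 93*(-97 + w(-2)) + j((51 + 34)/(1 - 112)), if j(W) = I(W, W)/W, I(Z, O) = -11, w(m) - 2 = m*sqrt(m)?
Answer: -749754/85 - 186*I*sqrt(2) ≈ -8820.6 - 263.04*I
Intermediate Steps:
w(m) = 2 + m**(3/2) (w(m) = 2 + m*sqrt(m) = 2 + m**(3/2))
j(W) = -11/W
93*(-97 + w(-2)) + j((51 + 34)/(1 - 112)) = 93*(-97 + (2 + (-2)**(3/2))) - 11*(1 - 112)/(51 + 34) = 93*(-97 + (2 - 2*I*sqrt(2))) - 11/(85/(-111)) = 93*(-95 - 2*I*sqrt(2)) - 11/(85*(-1/111)) = (-8835 - 186*I*sqrt(2)) - 11/(-85/111) = (-8835 - 186*I*sqrt(2)) - 11*(-111/85) = (-8835 - 186*I*sqrt(2)) + 1221/85 = -749754/85 - 186*I*sqrt(2)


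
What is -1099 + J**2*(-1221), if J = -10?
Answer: -123199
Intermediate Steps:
-1099 + J**2*(-1221) = -1099 + (-10)**2*(-1221) = -1099 + 100*(-1221) = -1099 - 122100 = -123199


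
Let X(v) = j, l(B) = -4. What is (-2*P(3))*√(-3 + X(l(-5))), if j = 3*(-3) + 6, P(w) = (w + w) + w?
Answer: -18*I*√6 ≈ -44.091*I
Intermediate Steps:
P(w) = 3*w (P(w) = 2*w + w = 3*w)
j = -3 (j = -9 + 6 = -3)
X(v) = -3
(-2*P(3))*√(-3 + X(l(-5))) = (-6*3)*√(-3 - 3) = (-2*9)*√(-6) = -18*I*√6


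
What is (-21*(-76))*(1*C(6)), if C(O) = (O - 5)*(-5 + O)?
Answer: 1596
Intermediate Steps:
C(O) = (-5 + O)² (C(O) = (-5 + O)*(-5 + O) = (-5 + O)²)
(-21*(-76))*(1*C(6)) = (-21*(-76))*(1*(-5 + 6)²) = 1596*(1*1²) = 1596*(1*1) = 1596*1 = 1596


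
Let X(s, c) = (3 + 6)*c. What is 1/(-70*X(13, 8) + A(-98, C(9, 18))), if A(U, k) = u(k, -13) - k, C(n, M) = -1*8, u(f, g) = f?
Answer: -1/5040 ≈ -0.00019841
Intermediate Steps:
C(n, M) = -8
A(U, k) = 0 (A(U, k) = k - k = 0)
X(s, c) = 9*c
1/(-70*X(13, 8) + A(-98, C(9, 18))) = 1/(-630*8 + 0) = 1/(-70*72 + 0) = 1/(-5040 + 0) = 1/(-5040) = -1/5040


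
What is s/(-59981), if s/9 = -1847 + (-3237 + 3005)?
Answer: 18711/59981 ≈ 0.31195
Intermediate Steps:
s = -18711 (s = 9*(-1847 + (-3237 + 3005)) = 9*(-1847 - 232) = 9*(-2079) = -18711)
s/(-59981) = -18711/(-59981) = -18711*(-1/59981) = 18711/59981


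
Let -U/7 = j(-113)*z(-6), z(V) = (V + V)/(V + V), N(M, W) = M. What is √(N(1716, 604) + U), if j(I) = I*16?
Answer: 2*√3593 ≈ 119.88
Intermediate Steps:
z(V) = 1 (z(V) = (2*V)/((2*V)) = (2*V)*(1/(2*V)) = 1)
j(I) = 16*I
U = 12656 (U = -7*16*(-113) = -(-12656) = -7*(-1808) = 12656)
√(N(1716, 604) + U) = √(1716 + 12656) = √14372 = 2*√3593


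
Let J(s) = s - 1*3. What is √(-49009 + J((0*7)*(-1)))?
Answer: 2*I*√12253 ≈ 221.39*I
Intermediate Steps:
J(s) = -3 + s (J(s) = s - 3 = -3 + s)
√(-49009 + J((0*7)*(-1))) = √(-49009 + (-3 + (0*7)*(-1))) = √(-49009 + (-3 + 0*(-1))) = √(-49009 + (-3 + 0)) = √(-49009 - 3) = √(-49012) = 2*I*√12253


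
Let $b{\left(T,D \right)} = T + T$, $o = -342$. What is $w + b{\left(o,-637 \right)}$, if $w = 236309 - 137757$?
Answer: $97868$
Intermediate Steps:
$b{\left(T,D \right)} = 2 T$
$w = 98552$
$w + b{\left(o,-637 \right)} = 98552 + 2 \left(-342\right) = 98552 - 684 = 97868$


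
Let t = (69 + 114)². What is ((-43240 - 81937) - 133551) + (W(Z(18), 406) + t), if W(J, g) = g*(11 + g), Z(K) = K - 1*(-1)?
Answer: -55937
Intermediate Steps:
Z(K) = 1 + K (Z(K) = K + 1 = 1 + K)
t = 33489 (t = 183² = 33489)
((-43240 - 81937) - 133551) + (W(Z(18), 406) + t) = ((-43240 - 81937) - 133551) + (406*(11 + 406) + 33489) = (-125177 - 133551) + (406*417 + 33489) = -258728 + (169302 + 33489) = -258728 + 202791 = -55937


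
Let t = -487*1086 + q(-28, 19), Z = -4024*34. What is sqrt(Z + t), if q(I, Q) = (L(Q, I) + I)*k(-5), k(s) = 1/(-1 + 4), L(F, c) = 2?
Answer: 632*I*sqrt(15)/3 ≈ 815.91*I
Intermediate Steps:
Z = -136816
k(s) = 1/3
q(I, Q) = 2/3 + I/3 (q(I, Q) = (2 + I)*(1/3) = 2/3 + I/3)
t = -1586672/3 (t = -487*1086 + (2/3 + (1/3)*(-28)) = -528882 + (2/3 - 28/3) = -528882 - 26/3 = -1586672/3 ≈ -5.2889e+5)
sqrt(Z + t) = sqrt(-136816 - 1586672/3) = sqrt(-1997120/3) = 632*I*sqrt(15)/3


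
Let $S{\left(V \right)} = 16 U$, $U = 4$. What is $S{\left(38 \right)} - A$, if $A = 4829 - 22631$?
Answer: $17866$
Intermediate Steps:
$S{\left(V \right)} = 64$ ($S{\left(V \right)} = 16 \cdot 4 = 64$)
$A = -17802$
$S{\left(38 \right)} - A = 64 - -17802 = 64 + 17802 = 17866$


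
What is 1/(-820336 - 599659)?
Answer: -1/1419995 ≈ -7.0423e-7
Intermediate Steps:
1/(-820336 - 599659) = 1/(-1419995) = -1/1419995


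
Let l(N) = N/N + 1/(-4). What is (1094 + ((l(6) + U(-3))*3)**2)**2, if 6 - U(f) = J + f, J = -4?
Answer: 2000683441/256 ≈ 7.8152e+6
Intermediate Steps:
U(f) = 10 - f (U(f) = 6 - (-4 + f) = 6 + (4 - f) = 10 - f)
l(N) = 3/4 (l(N) = 1 + 1*(-1/4) = 1 - 1/4 = 3/4)
(1094 + ((l(6) + U(-3))*3)**2)**2 = (1094 + ((3/4 + (10 - 1*(-3)))*3)**2)**2 = (1094 + ((3/4 + (10 + 3))*3)**2)**2 = (1094 + ((3/4 + 13)*3)**2)**2 = (1094 + ((55/4)*3)**2)**2 = (1094 + (165/4)**2)**2 = (1094 + 27225/16)**2 = (44729/16)**2 = 2000683441/256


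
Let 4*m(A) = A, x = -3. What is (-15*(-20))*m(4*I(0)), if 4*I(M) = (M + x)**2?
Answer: 675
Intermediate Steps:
I(M) = (-3 + M)**2/4 (I(M) = (M - 3)**2/4 = (-3 + M)**2/4)
m(A) = A/4
(-15*(-20))*m(4*I(0)) = (-15*(-20))*((4*((-3 + 0)**2/4))/4) = 300*((4*((1/4)*(-3)**2))/4) = 300*((4*((1/4)*9))/4) = 300*((4*(9/4))/4) = 300*((1/4)*9) = 300*(9/4) = 675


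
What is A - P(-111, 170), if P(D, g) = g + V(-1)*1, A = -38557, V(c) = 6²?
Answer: -38763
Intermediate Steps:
V(c) = 36
P(D, g) = 36 + g (P(D, g) = g + 36*1 = g + 36 = 36 + g)
A - P(-111, 170) = -38557 - (36 + 170) = -38557 - 1*206 = -38557 - 206 = -38763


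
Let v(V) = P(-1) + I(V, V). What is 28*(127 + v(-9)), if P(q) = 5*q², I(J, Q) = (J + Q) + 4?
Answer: 3304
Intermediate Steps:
I(J, Q) = 4 + J + Q
v(V) = 9 + 2*V (v(V) = 5*(-1)² + (4 + V + V) = 5*1 + (4 + 2*V) = 5 + (4 + 2*V) = 9 + 2*V)
28*(127 + v(-9)) = 28*(127 + (9 + 2*(-9))) = 28*(127 + (9 - 18)) = 28*(127 - 9) = 28*118 = 3304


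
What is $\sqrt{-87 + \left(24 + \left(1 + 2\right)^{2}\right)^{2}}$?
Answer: $\sqrt{1002} \approx 31.654$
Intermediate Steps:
$\sqrt{-87 + \left(24 + \left(1 + 2\right)^{2}\right)^{2}} = \sqrt{-87 + \left(24 + 3^{2}\right)^{2}} = \sqrt{-87 + \left(24 + 9\right)^{2}} = \sqrt{-87 + 33^{2}} = \sqrt{-87 + 1089} = \sqrt{1002}$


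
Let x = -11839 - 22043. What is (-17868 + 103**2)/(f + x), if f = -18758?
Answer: 1037/7520 ≈ 0.13790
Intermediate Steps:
x = -33882
(-17868 + 103**2)/(f + x) = (-17868 + 103**2)/(-18758 - 33882) = (-17868 + 10609)/(-52640) = -7259*(-1/52640) = 1037/7520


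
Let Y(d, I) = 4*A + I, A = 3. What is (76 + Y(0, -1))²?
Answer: 7569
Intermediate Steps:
Y(d, I) = 12 + I (Y(d, I) = 4*3 + I = 12 + I)
(76 + Y(0, -1))² = (76 + (12 - 1))² = (76 + 11)² = 87² = 7569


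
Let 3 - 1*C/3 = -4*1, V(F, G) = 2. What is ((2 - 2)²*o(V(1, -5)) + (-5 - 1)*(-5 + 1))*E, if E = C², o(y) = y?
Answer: 10584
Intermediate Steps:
C = 21 (C = 9 - (-12) = 9 - 3*(-4) = 9 + 12 = 21)
E = 441 (E = 21² = 441)
((2 - 2)²*o(V(1, -5)) + (-5 - 1)*(-5 + 1))*E = ((2 - 2)²*2 + (-5 - 1)*(-5 + 1))*441 = (0²*2 - 6*(-4))*441 = (0*2 + 24)*441 = (0 + 24)*441 = 24*441 = 10584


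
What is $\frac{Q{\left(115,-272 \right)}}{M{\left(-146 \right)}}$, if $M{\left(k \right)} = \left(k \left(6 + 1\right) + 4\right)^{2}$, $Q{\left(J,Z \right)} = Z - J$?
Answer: $- \frac{387}{1036324} \approx -0.00037344$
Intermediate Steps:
$M{\left(k \right)} = \left(4 + 7 k\right)^{2}$ ($M{\left(k \right)} = \left(k 7 + 4\right)^{2} = \left(7 k + 4\right)^{2} = \left(4 + 7 k\right)^{2}$)
$\frac{Q{\left(115,-272 \right)}}{M{\left(-146 \right)}} = \frac{-272 - 115}{\left(4 + 7 \left(-146\right)\right)^{2}} = \frac{-272 - 115}{\left(4 - 1022\right)^{2}} = - \frac{387}{\left(-1018\right)^{2}} = - \frac{387}{1036324}$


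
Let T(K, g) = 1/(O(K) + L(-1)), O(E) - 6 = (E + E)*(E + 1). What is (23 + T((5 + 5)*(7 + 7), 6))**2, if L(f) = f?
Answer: 824747320336/1559065225 ≈ 529.00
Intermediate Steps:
O(E) = 6 + 2*E*(1 + E) (O(E) = 6 + (E + E)*(E + 1) = 6 + (2*E)*(1 + E) = 6 + 2*E*(1 + E))
T(K, g) = 1/(5 + 2*K + 2*K**2) (T(K, g) = 1/((6 + 2*K + 2*K**2) - 1) = 1/(5 + 2*K + 2*K**2))
(23 + T((5 + 5)*(7 + 7), 6))**2 = (23 + 1/(5 + 2*((5 + 5)*(7 + 7)) + 2*((5 + 5)*(7 + 7))**2))**2 = (23 + 1/(5 + 2*(10*14) + 2*(10*14)**2))**2 = (23 + 1/(5 + 2*140 + 2*140**2))**2 = (23 + 1/(5 + 280 + 2*19600))**2 = (23 + 1/(5 + 280 + 39200))**2 = (23 + 1/39485)**2 = (908156/39485)**2 = 824747320336/1559065225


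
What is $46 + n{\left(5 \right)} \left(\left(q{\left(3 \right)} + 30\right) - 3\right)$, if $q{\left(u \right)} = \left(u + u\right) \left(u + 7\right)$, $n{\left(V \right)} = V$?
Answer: $481$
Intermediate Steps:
$q{\left(u \right)} = 2 u \left(7 + u\right)$
$46 + n{\left(5 \right)} \left(\left(q{\left(3 \right)} + 30\right) - 3\right) = 46 + 5 \left(\left(2 \cdot 3 \left(7 + 3\right) + 30\right) - 3\right) = 46 + 5 \left(\left(2 \cdot 3 \cdot 10 + 30\right) - 3\right) = 46 + 5 \left(\left(60 + 30\right) - 3\right) = 46 + 5 \left(90 - 3\right) = 46 + 5 \cdot 87 = 46 + 435 = 481$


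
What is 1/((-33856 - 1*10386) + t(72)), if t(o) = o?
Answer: -1/44170 ≈ -2.2640e-5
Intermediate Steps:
1/((-33856 - 1*10386) + t(72)) = 1/((-33856 - 1*10386) + 72) = 1/((-33856 - 10386) + 72) = 1/(-44242 + 72) = 1/(-44170) = -1/44170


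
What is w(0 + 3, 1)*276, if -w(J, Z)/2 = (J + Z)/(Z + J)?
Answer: -552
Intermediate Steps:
w(J, Z) = -2 (w(J, Z) = -2*(J + Z)/(Z + J) = -2*(J + Z)/(J + Z) = -2*1 = -2)
w(0 + 3, 1)*276 = -2*276 = -552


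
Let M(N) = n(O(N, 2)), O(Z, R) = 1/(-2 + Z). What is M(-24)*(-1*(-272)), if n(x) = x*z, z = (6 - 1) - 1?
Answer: -544/13 ≈ -41.846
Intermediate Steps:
z = 4 (z = 5 - 1 = 4)
n(x) = 4*x (n(x) = x*4 = 4*x)
M(N) = 4/(-2 + N)
M(-24)*(-1*(-272)) = (4/(-2 - 24))*(-1*(-272)) = (4/(-26))*272 = (4*(-1/26))*272 = -2/13*272 = -544/13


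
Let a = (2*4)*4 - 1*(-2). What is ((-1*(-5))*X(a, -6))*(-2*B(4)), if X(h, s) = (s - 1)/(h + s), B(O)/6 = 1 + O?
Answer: 75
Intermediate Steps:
B(O) = 6 + 6*O (B(O) = 6*(1 + O) = 6 + 6*O)
a = 34 (a = 8*4 + 2 = 32 + 2 = 34)
X(h, s) = (-1 + s)/(h + s)
((-1*(-5))*X(a, -6))*(-2*B(4)) = ((-1*(-5))*((-1 - 6)/(34 - 6)))*(-2*(6 + 6*4)) = (5*(-7/28))*(-2*(6 + 24)) = (5*((1/28)*(-7)))*(-2*30) = (5*(-¼))*(-60) = -5/4*(-60) = 75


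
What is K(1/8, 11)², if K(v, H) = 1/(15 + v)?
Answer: 64/14641 ≈ 0.0043713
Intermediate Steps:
K(1/8, 11)² = (1/(15 + 1/8))² = (1/(15 + ⅛))² = (1/(121/8))² = (8/121)² = 64/14641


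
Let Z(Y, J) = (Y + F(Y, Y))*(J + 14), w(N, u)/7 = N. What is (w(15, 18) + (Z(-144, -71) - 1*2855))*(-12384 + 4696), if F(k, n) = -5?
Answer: -44152184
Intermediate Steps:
w(N, u) = 7*N
Z(Y, J) = (-5 + Y)*(14 + J) (Z(Y, J) = (Y - 5)*(J + 14) = (-5 + Y)*(14 + J))
(w(15, 18) + (Z(-144, -71) - 1*2855))*(-12384 + 4696) = (7*15 + ((-70 - 5*(-71) + 14*(-144) - 71*(-144)) - 1*2855))*(-12384 + 4696) = (105 + ((-70 + 355 - 2016 + 10224) - 2855))*(-7688) = (105 + (8493 - 2855))*(-7688) = (105 + 5638)*(-7688) = 5743*(-7688) = -44152184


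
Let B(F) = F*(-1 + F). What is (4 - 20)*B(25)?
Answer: -9600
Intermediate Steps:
(4 - 20)*B(25) = (4 - 20)*(25*(-1 + 25)) = -400*24 = -16*600 = -9600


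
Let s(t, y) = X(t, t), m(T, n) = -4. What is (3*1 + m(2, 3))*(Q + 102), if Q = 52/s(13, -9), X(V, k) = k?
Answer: -106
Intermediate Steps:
s(t, y) = t
Q = 4 (Q = 52/13 = 52*(1/13) = 4)
(3*1 + m(2, 3))*(Q + 102) = (3*1 - 4)*(4 + 102) = (3 - 4)*106 = -1*106 = -106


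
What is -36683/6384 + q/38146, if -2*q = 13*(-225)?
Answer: -694986559/121762032 ≈ -5.7077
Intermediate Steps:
q = 2925/2 (q = -13*(-225)/2 = -½*(-2925) = 2925/2 ≈ 1462.5)
-36683/6384 + q/38146 = -36683/6384 + (2925/2)/38146 = -36683*1/6384 + (2925/2)*(1/38146) = -36683/6384 + 2925/76292 = -694986559/121762032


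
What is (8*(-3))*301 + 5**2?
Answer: -7199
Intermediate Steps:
(8*(-3))*301 + 5**2 = -24*301 + 25 = -7224 + 25 = -7199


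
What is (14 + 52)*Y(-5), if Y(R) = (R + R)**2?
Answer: 6600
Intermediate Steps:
Y(R) = 4*R**2 (Y(R) = (2*R)**2 = 4*R**2)
(14 + 52)*Y(-5) = (14 + 52)*(4*(-5)**2) = 66*(4*25) = 66*100 = 6600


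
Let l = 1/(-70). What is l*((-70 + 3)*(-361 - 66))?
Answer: -4087/10 ≈ -408.70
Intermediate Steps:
l = -1/70 ≈ -0.014286
l*((-70 + 3)*(-361 - 66)) = -(-70 + 3)*(-361 - 66)/70 = -(-67)*(-427)/70 = -1/70*28609 = -4087/10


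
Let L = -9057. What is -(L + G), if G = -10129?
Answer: 19186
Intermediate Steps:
-(L + G) = -(-9057 - 10129) = -1*(-19186) = 19186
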